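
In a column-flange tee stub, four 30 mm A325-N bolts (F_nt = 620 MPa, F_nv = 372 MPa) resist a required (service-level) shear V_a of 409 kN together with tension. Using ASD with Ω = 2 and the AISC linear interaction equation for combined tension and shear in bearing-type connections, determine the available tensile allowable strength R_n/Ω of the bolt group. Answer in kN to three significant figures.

A_b = π·30²/4 = 706.9 mm²; f_rv = 409 × 1000 / (4 × 706.9) = 144.7 MPa.
F'_nt = 1.3 F_nt − (Ω F_nt / F_nv) f_rv = 1.3·620 − (2·620/372)·144.7 = 323.8 MPa, capped at F_nt → F'_nt = 323.8 MPa.
R_n = F'_nt · A_b · n = 323.8 × 706.9 × 4 / 1000 = 915.6 kN.
Allowable strength R_n/Ω = 915.6 / 2 = 458 kN.

458 kN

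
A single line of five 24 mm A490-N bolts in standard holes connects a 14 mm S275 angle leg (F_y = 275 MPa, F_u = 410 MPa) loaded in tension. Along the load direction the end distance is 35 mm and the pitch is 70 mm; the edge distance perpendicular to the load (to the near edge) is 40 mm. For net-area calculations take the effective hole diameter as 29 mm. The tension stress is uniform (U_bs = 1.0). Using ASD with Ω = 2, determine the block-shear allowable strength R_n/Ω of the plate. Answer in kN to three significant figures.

391 kN

Shear plane L_v = 35 + 4·70 = 315 mm; A_gv = 315 × 14 = 4410 mm².
A_nv = (315 − 4.5·29) × 14 = 2583 mm².
A_nt = (40 − 0.5·29) × 14 = 357 mm².
0.6 F_u A_nv = 635.4 kN; 0.6 F_y A_gv = 727.6 kN → shear rupture governs the shear term.
R_n = 635.4 + 1.0 × 410 × 357 / 1000 = 781.8 kN.
Allowable strength R_n/Ω = 781.8 / 2 = 391 kN.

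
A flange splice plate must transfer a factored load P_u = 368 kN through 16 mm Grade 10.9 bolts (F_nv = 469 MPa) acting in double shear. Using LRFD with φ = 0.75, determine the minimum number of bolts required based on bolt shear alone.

A_b = π·16²/4 = 201.1 mm².
Per-bolt design strength φR_n = 0.75 × 469 × 201.1 × 2 / 1000 = 141.4 kN.
n ≥ 368 / 141.4 = 2.602 → use 3 bolts.

3 bolts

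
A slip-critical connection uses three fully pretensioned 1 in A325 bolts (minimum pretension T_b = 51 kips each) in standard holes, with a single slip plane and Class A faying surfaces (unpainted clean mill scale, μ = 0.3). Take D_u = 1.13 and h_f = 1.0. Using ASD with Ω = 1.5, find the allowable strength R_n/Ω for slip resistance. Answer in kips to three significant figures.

34.6 kips

R_n = μ · D_u · h_f · T_b · n_s · n_b = 0.3 × 1.13 × 1.0 × 51 × 1 × 3 = 51.87 kips.
Allowable strength R_n/Ω = 51.87 / 1.5 = 34.6 kips.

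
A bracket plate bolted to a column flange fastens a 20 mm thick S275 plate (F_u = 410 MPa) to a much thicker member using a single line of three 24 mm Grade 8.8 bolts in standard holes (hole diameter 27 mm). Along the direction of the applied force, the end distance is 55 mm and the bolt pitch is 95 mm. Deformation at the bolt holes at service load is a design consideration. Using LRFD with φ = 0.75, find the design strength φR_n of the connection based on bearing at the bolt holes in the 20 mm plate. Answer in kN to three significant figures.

Per bolt r_n = 1.2 l_c t F_u ≤ 2.4 d t F_u; upper limit = 2.4 × 24 × 20 × 410 / 1000 = 472.3 kN.
Edge bolt: l_c = 55 − 27/2 = 41.5 mm → 1.2 × 41.5 × 20 × 410 / 1000 = 408.4 → r_n = 408.4 kN.
Interior bolts: l_c = 95 − 27 = 68 mm → 1.2 × 68 × 20 × 410 / 1000 = 669.1 → r_n = 472.3 kN.
R_n = 1 × 408.4 + 2 × 472.3 = 1353 kN.
Design strength φR_n = 0.75 × 1353 = 1010 kN.

1010 kN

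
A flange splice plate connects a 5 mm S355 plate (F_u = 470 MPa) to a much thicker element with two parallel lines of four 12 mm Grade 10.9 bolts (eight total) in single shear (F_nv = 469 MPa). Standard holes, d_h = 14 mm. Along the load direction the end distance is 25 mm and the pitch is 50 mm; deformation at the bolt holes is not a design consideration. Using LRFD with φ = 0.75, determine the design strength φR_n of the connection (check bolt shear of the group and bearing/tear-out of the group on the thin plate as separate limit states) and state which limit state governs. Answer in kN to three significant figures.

Bolt shear: A_b = π·12²/4 = 113.1 mm²; R_n = 469 × 113.1 × 8 × 1 / 1000 = 424.3 kN → 0.75 × 424.3 = 318 kN.
Bearing (1.5 l_c t F_u ≤ 3.0 d t F_u): upper limit = 3.0·12·5·470 / 1000 = 84.6 kN.
  Edge l_c = 25 − 14/2 = 18 → r_n = 63.45 kN; interior l_c = 50 − 14 = 36 → r_n = 84.6 kN.
  R_n,bearing = 2·63.45 + 6·84.6 = 634.5 kN → 0.75 × 634.5 = 476 kN.
Bolt shear governs: 318 kN.

318 kN (bolt shear governs)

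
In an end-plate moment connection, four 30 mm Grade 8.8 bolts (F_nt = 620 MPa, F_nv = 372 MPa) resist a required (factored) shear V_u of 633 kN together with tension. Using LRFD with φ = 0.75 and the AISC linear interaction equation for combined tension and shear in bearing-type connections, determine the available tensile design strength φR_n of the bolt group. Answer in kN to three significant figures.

654 kN

A_b = π·30²/4 = 706.9 mm²; f_rv = 633 × 1000 / (4 × 706.9) = 223.9 MPa.
F'_nt = 1.3 F_nt − (F_nt / φF_nv) f_rv = 1.3·620 − (620/(0.75·372))·223.9 = 308.5 MPa, capped at F_nt → F'_nt = 308.5 MPa.
R_n = F'_nt · A_b · n = 308.5 × 706.9 × 4 / 1000 = 872.2 kN.
Design strength φR_n = 0.75 × 872.2 = 654 kN.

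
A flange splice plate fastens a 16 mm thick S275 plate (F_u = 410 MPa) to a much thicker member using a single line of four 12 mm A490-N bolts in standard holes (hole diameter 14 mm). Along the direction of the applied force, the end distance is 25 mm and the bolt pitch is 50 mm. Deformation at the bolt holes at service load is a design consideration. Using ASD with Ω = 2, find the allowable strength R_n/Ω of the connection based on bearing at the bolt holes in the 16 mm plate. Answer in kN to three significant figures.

Per bolt r_n = 1.2 l_c t F_u ≤ 2.4 d t F_u; upper limit = 2.4 × 12 × 16 × 410 / 1000 = 188.9 kN.
Edge bolt: l_c = 25 − 14/2 = 18 mm → 1.2 × 18 × 16 × 410 / 1000 = 141.7 → r_n = 141.7 kN.
Interior bolts: l_c = 50 − 14 = 36 mm → 1.2 × 36 × 16 × 410 / 1000 = 283.4 → r_n = 188.9 kN.
R_n = 1 × 141.7 + 3 × 188.9 = 708.5 kN.
Allowable strength R_n/Ω = 708.5 / 2 = 354 kN.

354 kN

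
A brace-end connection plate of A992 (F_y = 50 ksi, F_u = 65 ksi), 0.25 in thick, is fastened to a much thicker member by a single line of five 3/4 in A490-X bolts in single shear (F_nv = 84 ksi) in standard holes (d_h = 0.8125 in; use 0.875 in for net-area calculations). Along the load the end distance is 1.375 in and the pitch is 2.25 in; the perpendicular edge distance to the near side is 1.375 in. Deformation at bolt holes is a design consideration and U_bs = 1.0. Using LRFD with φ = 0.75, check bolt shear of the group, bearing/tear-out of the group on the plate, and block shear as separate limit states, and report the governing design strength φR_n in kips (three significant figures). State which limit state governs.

58.5 kips (block shear governs)

Bolt shear: A_b = π·0.75²/4 = 0.4418 in²; R_n = 84 × 0.4418 × 5 × 1 = 185.6 kips → 0.75 × 185.6 = 139 kips.
Bearing: edge l_c = 0.9688, r_n = 18.89 kips; interior l_c = 1.438, r_n = 28.03 kips; R_n = 18.89 + 4·28.03 = 131 kips → 98.3 kips.
Block shear: A_gv = 2.594, A_nv = 1.609, A_nt = 0.2344 in²; R_n = min(0.6F_uA_nv, 0.6F_yA_gv) + U_bs·F_u·A_nt = 78 kips → 58.5 kips.
Block shear governs: 58.5 kips.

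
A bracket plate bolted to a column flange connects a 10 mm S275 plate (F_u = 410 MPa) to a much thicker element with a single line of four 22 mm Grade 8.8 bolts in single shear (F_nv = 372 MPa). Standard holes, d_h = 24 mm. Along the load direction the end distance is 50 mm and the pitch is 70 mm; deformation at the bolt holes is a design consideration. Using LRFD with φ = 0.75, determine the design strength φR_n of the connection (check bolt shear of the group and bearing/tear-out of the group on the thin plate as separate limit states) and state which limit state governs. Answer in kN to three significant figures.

Bolt shear: A_b = π·22²/4 = 380.1 mm²; R_n = 372 × 380.1 × 4 × 1 / 1000 = 565.6 kN → 0.75 × 565.6 = 424 kN.
Bearing (1.2 l_c t F_u ≤ 2.4 d t F_u): upper limit = 2.4·22·10·410 / 1000 = 216.5 kN.
  Edge l_c = 50 − 24/2 = 38 → r_n = 187 kN; interior l_c = 70 − 24 = 46 → r_n = 216.5 kN.
  R_n,bearing = 1·187 + 3·216.5 = 836.4 kN → 0.75 × 836.4 = 627 kN.
Bolt shear governs: 424 kN.

424 kN (bolt shear governs)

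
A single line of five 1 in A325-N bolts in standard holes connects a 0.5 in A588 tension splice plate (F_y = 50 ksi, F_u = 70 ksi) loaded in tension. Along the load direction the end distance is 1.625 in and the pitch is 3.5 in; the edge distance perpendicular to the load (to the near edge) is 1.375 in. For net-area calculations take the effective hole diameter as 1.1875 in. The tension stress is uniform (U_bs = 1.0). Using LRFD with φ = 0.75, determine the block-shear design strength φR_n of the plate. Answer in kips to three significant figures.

Shear plane L_v = 1.625 + 4·3.5 = 15.62 in; A_gv = 15.62 × 0.5 = 7.812 in².
A_nv = (15.62 − 4.5·1.1875) × 0.5 = 5.141 in².
A_nt = (1.375 − 0.5·1.1875) × 0.5 = 0.3906 in².
0.6 F_u A_nv = 215.9 kips; 0.6 F_y A_gv = 234.4 kips → shear rupture governs the shear term.
R_n = 215.9 + 1.0 × 70 × 0.3906 = 243.2 kips.
Design strength φR_n = 0.75 × 243.2 = 182 kips.

182 kips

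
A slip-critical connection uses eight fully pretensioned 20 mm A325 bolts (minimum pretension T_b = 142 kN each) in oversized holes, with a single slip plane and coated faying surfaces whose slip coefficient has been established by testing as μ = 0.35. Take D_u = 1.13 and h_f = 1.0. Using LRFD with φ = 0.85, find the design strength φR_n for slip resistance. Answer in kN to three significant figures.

R_n = μ · D_u · h_f · T_b · n_s · n_b = 0.35 × 1.13 × 1.0 × 142 × 1 × 8 = 449.3 kN.
Design strength φR_n = 0.85 × 449.3 = 382 kN.

382 kN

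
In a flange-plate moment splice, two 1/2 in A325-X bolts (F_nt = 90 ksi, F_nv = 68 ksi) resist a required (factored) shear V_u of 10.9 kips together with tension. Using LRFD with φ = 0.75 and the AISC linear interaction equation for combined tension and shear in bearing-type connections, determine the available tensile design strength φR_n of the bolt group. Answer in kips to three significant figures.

A_b = π·0.5²/4 = 0.1963 in²; f_rv = 10.9 / (2 × 0.1963) = 27.76 ksi.
F'_nt = 1.3 F_nt − (F_nt / φF_nv) f_rv = 1.3·90 − (90/(0.75·68))·27.76 = 68.02 ksi, capped at F_nt → F'_nt = 68.02 ksi.
R_n = F'_nt · A_b · n = 68.02 × 0.1963 × 2 = 26.71 kips.
Design strength φR_n = 0.75 × 26.71 = 20 kips.

20 kips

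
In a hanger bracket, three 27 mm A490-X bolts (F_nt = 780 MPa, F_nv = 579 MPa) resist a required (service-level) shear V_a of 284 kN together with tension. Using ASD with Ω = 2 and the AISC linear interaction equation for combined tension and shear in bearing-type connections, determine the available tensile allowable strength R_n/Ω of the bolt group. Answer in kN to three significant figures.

A_b = π·27²/4 = 572.6 mm²; f_rv = 284 × 1000 / (3 × 572.6) = 165.3 MPa.
F'_nt = 1.3 F_nt − (Ω F_nt / F_nv) f_rv = 1.3·780 − (2·780/579)·165.3 = 568.5 MPa, capped at F_nt → F'_nt = 568.5 MPa.
R_n = F'_nt · A_b · n = 568.5 × 572.6 × 3 / 1000 = 976.5 kN.
Allowable strength R_n/Ω = 976.5 / 2 = 488 kN.

488 kN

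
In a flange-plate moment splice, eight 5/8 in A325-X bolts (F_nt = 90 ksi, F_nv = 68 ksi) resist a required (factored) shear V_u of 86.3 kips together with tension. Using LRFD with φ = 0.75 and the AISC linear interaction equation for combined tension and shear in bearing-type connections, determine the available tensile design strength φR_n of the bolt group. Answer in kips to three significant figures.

101 kips

A_b = π·0.625²/4 = 0.3068 in²; f_rv = 86.3 / (8 × 0.3068) = 35.16 ksi.
F'_nt = 1.3 F_nt − (F_nt / φF_nv) f_rv = 1.3·90 − (90/(0.75·68))·35.16 = 54.95 ksi, capped at F_nt → F'_nt = 54.95 ksi.
R_n = F'_nt · A_b · n = 54.95 × 0.3068 × 8 = 134.9 kips.
Design strength φR_n = 0.75 × 134.9 = 101 kips.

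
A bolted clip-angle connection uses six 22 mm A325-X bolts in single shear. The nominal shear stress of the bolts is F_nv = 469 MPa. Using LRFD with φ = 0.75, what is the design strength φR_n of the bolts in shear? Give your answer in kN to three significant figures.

A_b = π × 22² / 4 = 380.1 mm².
R_n = F_nv · A_b · n · n_s = 469 × 380.1 × 6 × 1 / 1000 = 1070 kN.
Design strength φR_n = 0.75 × 1070 = 802 kN.

802 kN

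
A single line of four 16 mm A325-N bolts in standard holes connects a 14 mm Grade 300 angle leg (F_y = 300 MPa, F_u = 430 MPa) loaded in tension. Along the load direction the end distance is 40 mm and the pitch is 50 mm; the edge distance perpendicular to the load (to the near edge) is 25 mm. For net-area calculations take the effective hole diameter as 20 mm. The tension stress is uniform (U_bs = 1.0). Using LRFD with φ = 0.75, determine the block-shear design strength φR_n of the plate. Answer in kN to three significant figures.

393 kN

Shear plane L_v = 40 + 3·50 = 190 mm; A_gv = 190 × 14 = 2660 mm².
A_nv = (190 − 3.5·20) × 14 = 1680 mm².
A_nt = (25 − 0.5·20) × 14 = 210 mm².
0.6 F_u A_nv = 433.4 kN; 0.6 F_y A_gv = 478.8 kN → shear rupture governs the shear term.
R_n = 433.4 + 1.0 × 430 × 210 / 1000 = 523.7 kN.
Design strength φR_n = 0.75 × 523.7 = 393 kN.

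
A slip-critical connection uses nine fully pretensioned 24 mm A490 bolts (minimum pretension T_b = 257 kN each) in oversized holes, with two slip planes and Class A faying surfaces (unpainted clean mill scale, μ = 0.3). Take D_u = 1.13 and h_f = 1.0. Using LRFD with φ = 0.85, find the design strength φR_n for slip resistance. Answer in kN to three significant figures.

R_n = μ · D_u · h_f · T_b · n_s · n_b = 0.3 × 1.13 × 1.0 × 257 × 2 × 9 = 1568 kN.
Design strength φR_n = 0.85 × 1568 = 1330 kN.

1330 kN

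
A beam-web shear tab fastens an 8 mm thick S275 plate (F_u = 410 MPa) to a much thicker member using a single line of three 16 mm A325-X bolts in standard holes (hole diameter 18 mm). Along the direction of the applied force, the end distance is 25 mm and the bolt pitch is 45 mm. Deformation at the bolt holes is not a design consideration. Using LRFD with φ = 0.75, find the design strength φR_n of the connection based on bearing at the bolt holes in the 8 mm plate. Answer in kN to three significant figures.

Per bolt r_n = 1.5 l_c t F_u ≤ 3.0 d t F_u; upper limit = 3.0 × 16 × 8 × 410 / 1000 = 157.4 kN.
Edge bolt: l_c = 25 − 18/2 = 16 mm → 1.5 × 16 × 8 × 410 / 1000 = 78.72 → r_n = 78.72 kN.
Interior bolts: l_c = 45 − 18 = 27 mm → 1.5 × 27 × 8 × 410 / 1000 = 132.8 → r_n = 132.8 kN.
R_n = 1 × 78.72 + 2 × 132.8 = 344.4 kN.
Design strength φR_n = 0.75 × 344.4 = 258 kN.

258 kN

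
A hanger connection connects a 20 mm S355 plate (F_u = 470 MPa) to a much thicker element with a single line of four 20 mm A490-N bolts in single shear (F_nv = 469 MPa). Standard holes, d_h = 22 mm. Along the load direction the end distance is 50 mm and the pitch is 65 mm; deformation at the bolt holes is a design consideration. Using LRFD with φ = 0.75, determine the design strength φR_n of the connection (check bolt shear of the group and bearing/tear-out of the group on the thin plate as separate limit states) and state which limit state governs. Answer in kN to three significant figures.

442 kN (bolt shear governs)

Bolt shear: A_b = π·20²/4 = 314.2 mm²; R_n = 469 × 314.2 × 4 × 1 / 1000 = 589.4 kN → 0.75 × 589.4 = 442 kN.
Bearing (1.2 l_c t F_u ≤ 2.4 d t F_u): upper limit = 2.4·20·20·470 / 1000 = 451.2 kN.
  Edge l_c = 50 − 22/2 = 39 → r_n = 439.9 kN; interior l_c = 65 − 22 = 43 → r_n = 451.2 kN.
  R_n,bearing = 1·439.9 + 3·451.2 = 1794 kN → 0.75 × 1794 = 1350 kN.
Bolt shear governs: 442 kN.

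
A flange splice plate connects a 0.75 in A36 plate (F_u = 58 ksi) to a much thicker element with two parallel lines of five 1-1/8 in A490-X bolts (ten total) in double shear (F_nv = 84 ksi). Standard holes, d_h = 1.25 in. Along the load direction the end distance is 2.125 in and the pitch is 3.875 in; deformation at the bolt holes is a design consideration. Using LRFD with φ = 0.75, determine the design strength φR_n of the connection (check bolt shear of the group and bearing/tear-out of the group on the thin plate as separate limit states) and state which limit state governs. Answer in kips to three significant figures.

822 kips (bearing governs)

Bolt shear: A_b = π·1.125²/4 = 0.994 in²; R_n = 84 × 0.994 × 10 × 2 = 1670 kips → 0.75 × 1670 = 1250 kips.
Bearing (1.2 l_c t F_u ≤ 2.4 d t F_u): upper limit = 2.4·1.125·0.75·58 = 117.4 kips.
  Edge l_c = 2.125 − 1.25/2 = 1.5 → r_n = 78.3 kips; interior l_c = 3.875 − 1.25 = 2.625 → r_n = 117.4 kips.
  R_n,bearing = 2·78.3 + 8·117.4 = 1096 kips → 0.75 × 1096 = 822 kips.
Bearing governs: 822 kips.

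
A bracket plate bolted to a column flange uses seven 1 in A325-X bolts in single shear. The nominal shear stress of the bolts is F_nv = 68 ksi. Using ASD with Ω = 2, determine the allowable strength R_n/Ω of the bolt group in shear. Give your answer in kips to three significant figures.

187 kips

A_b = π × 1² / 4 = 0.7854 in².
R_n = F_nv · A_b · n · n_s = 68 × 0.7854 × 7 × 1 = 373.8 kips.
Allowable strength R_n/Ω = 373.8 / 2 = 187 kips.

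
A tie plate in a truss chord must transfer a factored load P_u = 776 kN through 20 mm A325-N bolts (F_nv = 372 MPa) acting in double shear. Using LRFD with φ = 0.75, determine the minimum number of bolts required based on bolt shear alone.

A_b = π·20²/4 = 314.2 mm².
Per-bolt design strength φR_n = 0.75 × 372 × 314.2 × 2 / 1000 = 175.3 kN.
n ≥ 776 / 175.3 = 4.427 → use 5 bolts.

5 bolts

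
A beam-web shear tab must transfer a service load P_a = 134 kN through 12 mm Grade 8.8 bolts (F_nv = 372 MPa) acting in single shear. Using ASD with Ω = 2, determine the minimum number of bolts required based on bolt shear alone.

7 bolts

A_b = π·12²/4 = 113.1 mm².
Per-bolt allowable strength R_n/Ω = 372 × 113.1 × 1 / 1000 / 2 = 21.04 kN.
n ≥ 134 / 21.04 = 6.37 → use 7 bolts.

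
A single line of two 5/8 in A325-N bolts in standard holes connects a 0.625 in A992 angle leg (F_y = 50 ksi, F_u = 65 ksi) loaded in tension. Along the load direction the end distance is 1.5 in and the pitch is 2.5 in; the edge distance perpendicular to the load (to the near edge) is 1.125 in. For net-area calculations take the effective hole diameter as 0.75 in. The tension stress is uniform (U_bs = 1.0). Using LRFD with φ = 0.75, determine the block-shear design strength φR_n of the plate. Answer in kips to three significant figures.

Shear plane L_v = 1.5 + 1·2.5 = 4 in; A_gv = 4 × 0.625 = 2.5 in².
A_nv = (4 − 1.5·0.75) × 0.625 = 1.797 in².
A_nt = (1.125 − 0.5·0.75) × 0.625 = 0.4688 in².
0.6 F_u A_nv = 70.08 kips; 0.6 F_y A_gv = 75 kips → shear rupture governs the shear term.
R_n = 70.08 + 1.0 × 65 × 0.4688 = 100.5 kips.
Design strength φR_n = 0.75 × 100.5 = 75.4 kips.

75.4 kips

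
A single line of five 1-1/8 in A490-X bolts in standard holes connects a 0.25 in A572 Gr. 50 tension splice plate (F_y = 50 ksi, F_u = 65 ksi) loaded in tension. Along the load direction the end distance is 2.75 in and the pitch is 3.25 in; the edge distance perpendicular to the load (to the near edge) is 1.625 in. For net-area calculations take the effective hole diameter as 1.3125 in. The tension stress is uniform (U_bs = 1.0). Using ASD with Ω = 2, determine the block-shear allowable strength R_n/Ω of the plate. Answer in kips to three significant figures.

55.9 kips

Shear plane L_v = 2.75 + 4·3.25 = 15.75 in; A_gv = 15.75 × 0.25 = 3.938 in².
A_nv = (15.75 − 4.5·1.3125) × 0.25 = 2.461 in².
A_nt = (1.625 − 0.5·1.3125) × 0.25 = 0.2422 in².
0.6 F_u A_nv = 95.98 kips; 0.6 F_y A_gv = 118.1 kips → shear rupture governs the shear term.
R_n = 95.98 + 1.0 × 65 × 0.2422 = 111.7 kips.
Allowable strength R_n/Ω = 111.7 / 2 = 55.9 kips.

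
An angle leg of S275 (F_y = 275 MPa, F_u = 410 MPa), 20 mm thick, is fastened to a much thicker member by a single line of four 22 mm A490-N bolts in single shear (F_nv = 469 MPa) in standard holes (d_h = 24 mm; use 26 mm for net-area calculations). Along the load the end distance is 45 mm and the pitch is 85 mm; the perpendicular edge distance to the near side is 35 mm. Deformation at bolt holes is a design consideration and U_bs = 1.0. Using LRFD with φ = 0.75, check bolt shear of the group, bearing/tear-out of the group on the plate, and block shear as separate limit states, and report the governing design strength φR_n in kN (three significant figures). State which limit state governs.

535 kN (bolt shear governs)

Bolt shear: A_b = π·22²/4 = 380.1 mm²; R_n = 469 × 380.1 × 4 × 1 / 1000 = 713.1 kN → 0.75 × 713.1 = 535 kN.
Bearing: edge l_c = 33, r_n = 324.7 kN; interior l_c = 61, r_n = 433 kN; R_n = 324.7 + 3·433 = 1624 kN → 1220 kN.
Block shear: A_gv = 6000, A_nv = 4180, A_nt = 440 mm²; R_n = min(0.6F_uA_nv, 0.6F_yA_gv) + U_bs·F_u·A_nt = 1170 kN → 878 kN.
Bolt shear governs: 535 kN.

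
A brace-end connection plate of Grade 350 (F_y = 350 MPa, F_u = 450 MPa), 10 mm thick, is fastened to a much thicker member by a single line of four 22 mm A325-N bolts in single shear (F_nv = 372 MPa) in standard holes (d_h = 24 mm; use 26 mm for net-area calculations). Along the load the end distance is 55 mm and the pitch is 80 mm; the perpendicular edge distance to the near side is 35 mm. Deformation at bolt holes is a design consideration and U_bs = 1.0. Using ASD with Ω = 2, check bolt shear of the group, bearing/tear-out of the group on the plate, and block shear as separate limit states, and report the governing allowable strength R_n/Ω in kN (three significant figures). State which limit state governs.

Bolt shear: A_b = π·22²/4 = 380.1 mm²; R_n = 372 × 380.1 × 4 × 1 / 1000 = 565.6 kN → 565.6 / 2 = 283 kN.
Bearing: edge l_c = 43, r_n = 232.2 kN; interior l_c = 56, r_n = 237.6 kN; R_n = 232.2 + 3·237.6 = 945 kN → 472 kN.
Block shear: A_gv = 2950, A_nv = 2040, A_nt = 220 mm²; R_n = min(0.6F_uA_nv, 0.6F_yA_gv) + U_bs·F_u·A_nt = 649.8 kN → 325 kN.
Bolt shear governs: 283 kN.

283 kN (bolt shear governs)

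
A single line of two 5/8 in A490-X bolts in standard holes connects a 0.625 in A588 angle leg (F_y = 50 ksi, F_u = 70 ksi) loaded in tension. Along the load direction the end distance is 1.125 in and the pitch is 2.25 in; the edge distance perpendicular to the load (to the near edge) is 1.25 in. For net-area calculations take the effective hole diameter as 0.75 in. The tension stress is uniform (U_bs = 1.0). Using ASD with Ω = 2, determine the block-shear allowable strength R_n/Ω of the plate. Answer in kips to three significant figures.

Shear plane L_v = 1.125 + 1·2.25 = 3.375 in; A_gv = 3.375 × 0.625 = 2.109 in².
A_nv = (3.375 − 1.5·0.75) × 0.625 = 1.406 in².
A_nt = (1.25 − 0.5·0.75) × 0.625 = 0.5469 in².
0.6 F_u A_nv = 59.06 kips; 0.6 F_y A_gv = 63.28 kips → shear rupture governs the shear term.
R_n = 59.06 + 1.0 × 70 × 0.5469 = 97.34 kips.
Allowable strength R_n/Ω = 97.34 / 2 = 48.7 kips.

48.7 kips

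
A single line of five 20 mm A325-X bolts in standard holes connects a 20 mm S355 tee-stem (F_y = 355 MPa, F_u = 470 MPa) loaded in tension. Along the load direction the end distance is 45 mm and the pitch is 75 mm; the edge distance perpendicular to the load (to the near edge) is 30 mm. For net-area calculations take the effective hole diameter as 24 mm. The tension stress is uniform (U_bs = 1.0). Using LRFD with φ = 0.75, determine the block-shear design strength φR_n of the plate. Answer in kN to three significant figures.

1130 kN

Shear plane L_v = 45 + 4·75 = 345 mm; A_gv = 345 × 20 = 6900 mm².
A_nv = (345 − 4.5·24) × 20 = 4740 mm².
A_nt = (30 − 0.5·24) × 20 = 360 mm².
0.6 F_u A_nv = 1337 kN; 0.6 F_y A_gv = 1470 kN → shear rupture governs the shear term.
R_n = 1337 + 1.0 × 470 × 360 / 1000 = 1506 kN.
Design strength φR_n = 0.75 × 1506 = 1130 kN.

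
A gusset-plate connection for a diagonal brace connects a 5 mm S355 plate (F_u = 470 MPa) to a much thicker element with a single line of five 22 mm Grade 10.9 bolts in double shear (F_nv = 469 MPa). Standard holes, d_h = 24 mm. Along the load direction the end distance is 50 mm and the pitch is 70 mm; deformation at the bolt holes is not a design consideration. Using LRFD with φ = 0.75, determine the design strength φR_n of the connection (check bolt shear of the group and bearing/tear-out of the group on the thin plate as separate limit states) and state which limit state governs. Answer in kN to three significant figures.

566 kN (bearing governs)

Bolt shear: A_b = π·22²/4 = 380.1 mm²; R_n = 469 × 380.1 × 5 × 2 / 1000 = 1783 kN → 0.75 × 1783 = 1340 kN.
Bearing (1.5 l_c t F_u ≤ 3.0 d t F_u): upper limit = 3.0·22·5·470 / 1000 = 155.1 kN.
  Edge l_c = 50 − 24/2 = 38 → r_n = 133.9 kN; interior l_c = 70 − 24 = 46 → r_n = 155.1 kN.
  R_n,bearing = 1·133.9 + 4·155.1 = 754.3 kN → 0.75 × 754.3 = 566 kN.
Bearing governs: 566 kN.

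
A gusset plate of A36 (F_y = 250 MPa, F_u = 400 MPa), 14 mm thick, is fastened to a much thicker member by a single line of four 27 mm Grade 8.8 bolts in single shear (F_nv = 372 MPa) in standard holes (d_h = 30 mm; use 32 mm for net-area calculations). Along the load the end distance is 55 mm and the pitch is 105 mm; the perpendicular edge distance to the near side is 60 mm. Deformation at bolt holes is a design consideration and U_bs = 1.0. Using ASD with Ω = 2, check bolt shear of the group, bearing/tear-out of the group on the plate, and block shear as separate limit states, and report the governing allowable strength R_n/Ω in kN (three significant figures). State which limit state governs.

426 kN (bolt shear governs)

Bolt shear: A_b = π·27²/4 = 572.6 mm²; R_n = 372 × 572.6 × 4 × 1 / 1000 = 852 kN → 852 / 2 = 426 kN.
Bearing: edge l_c = 40, r_n = 268.8 kN; interior l_c = 75, r_n = 362.9 kN; R_n = 268.8 + 3·362.9 = 1357 kN → 679 kN.
Block shear: A_gv = 5180, A_nv = 3612, A_nt = 616 mm²; R_n = min(0.6F_uA_nv, 0.6F_yA_gv) + U_bs·F_u·A_nt = 1023 kN → 512 kN.
Bolt shear governs: 426 kN.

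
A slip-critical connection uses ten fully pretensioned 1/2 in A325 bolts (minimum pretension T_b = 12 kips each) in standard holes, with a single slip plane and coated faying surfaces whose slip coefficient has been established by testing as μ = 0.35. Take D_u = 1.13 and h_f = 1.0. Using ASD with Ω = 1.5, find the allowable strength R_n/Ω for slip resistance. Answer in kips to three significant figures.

31.6 kips

R_n = μ · D_u · h_f · T_b · n_s · n_b = 0.35 × 1.13 × 1.0 × 12 × 1 × 10 = 47.46 kips.
Allowable strength R_n/Ω = 47.46 / 1.5 = 31.6 kips.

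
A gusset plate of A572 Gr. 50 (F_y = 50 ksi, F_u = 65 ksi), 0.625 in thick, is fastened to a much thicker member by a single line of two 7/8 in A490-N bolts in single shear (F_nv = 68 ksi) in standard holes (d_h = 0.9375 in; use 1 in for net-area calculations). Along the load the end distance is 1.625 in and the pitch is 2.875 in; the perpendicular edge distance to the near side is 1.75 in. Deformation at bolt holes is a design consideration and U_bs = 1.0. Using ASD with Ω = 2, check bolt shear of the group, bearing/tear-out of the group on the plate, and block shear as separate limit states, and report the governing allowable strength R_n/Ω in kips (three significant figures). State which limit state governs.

Bolt shear: A_b = π·0.875²/4 = 0.6013 in²; R_n = 68 × 0.6013 × 2 × 1 = 81.78 kips → 81.78 / 2 = 40.9 kips.
Bearing: edge l_c = 1.156, r_n = 56.37 kips; interior l_c = 1.938, r_n = 85.31 kips; R_n = 56.37 + 1·85.31 = 141.7 kips → 70.8 kips.
Block shear: A_gv = 2.812, A_nv = 1.875, A_nt = 0.7812 in²; R_n = min(0.6F_uA_nv, 0.6F_yA_gv) + U_bs·F_u·A_nt = 123.9 kips → 62 kips.
Bolt shear governs: 40.9 kips.

40.9 kips (bolt shear governs)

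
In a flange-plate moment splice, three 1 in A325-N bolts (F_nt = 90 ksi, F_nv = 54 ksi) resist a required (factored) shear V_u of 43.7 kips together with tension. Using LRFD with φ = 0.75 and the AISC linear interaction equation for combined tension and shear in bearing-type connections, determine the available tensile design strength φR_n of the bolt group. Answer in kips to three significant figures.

134 kips

A_b = π·1²/4 = 0.7854 in²; f_rv = 43.7 / (3 × 0.7854) = 18.55 ksi.
F'_nt = 1.3 F_nt − (F_nt / φF_nv) f_rv = 1.3·90 − (90/(0.75·54))·18.55 = 75.78 ksi, capped at F_nt → F'_nt = 75.78 ksi.
R_n = F'_nt · A_b · n = 75.78 × 0.7854 × 3 = 178.6 kips.
Design strength φR_n = 0.75 × 178.6 = 134 kips.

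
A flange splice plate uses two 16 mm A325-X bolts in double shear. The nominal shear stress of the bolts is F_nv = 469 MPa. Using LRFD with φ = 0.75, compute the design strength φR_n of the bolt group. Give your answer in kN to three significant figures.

283 kN

A_b = π × 16² / 4 = 201.1 mm².
R_n = F_nv · A_b · n · n_s = 469 × 201.1 × 2 × 2 / 1000 = 377.2 kN.
Design strength φR_n = 0.75 × 377.2 = 283 kN.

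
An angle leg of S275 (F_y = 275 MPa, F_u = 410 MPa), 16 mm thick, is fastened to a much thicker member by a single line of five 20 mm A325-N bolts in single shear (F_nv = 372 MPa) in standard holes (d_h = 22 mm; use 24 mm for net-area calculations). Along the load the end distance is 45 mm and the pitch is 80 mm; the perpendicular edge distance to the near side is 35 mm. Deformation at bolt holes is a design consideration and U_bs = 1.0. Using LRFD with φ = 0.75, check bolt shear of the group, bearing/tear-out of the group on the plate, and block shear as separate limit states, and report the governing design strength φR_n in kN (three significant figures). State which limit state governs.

Bolt shear: A_b = π·20²/4 = 314.2 mm²; R_n = 372 × 314.2 × 5 × 1 / 1000 = 584.3 kN → 0.75 × 584.3 = 438 kN.
Bearing: edge l_c = 34, r_n = 267.6 kN; interior l_c = 58, r_n = 314.9 kN; R_n = 267.6 + 4·314.9 = 1527 kN → 1150 kN.
Block shear: A_gv = 5840, A_nv = 4112, A_nt = 368 mm²; R_n = min(0.6F_uA_nv, 0.6F_yA_gv) + U_bs·F_u·A_nt = 1114 kN → 836 kN.
Bolt shear governs: 438 kN.

438 kN (bolt shear governs)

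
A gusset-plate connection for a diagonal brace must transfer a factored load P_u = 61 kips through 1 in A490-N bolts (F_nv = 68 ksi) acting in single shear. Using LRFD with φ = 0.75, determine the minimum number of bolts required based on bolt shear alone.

A_b = π·1²/4 = 0.7854 in².
Per-bolt design strength φR_n = 0.75 × 68 × 0.7854 × 1 = 40.06 kips.
n ≥ 61 / 40.06 = 1.523 → use 2 bolts.

2 bolts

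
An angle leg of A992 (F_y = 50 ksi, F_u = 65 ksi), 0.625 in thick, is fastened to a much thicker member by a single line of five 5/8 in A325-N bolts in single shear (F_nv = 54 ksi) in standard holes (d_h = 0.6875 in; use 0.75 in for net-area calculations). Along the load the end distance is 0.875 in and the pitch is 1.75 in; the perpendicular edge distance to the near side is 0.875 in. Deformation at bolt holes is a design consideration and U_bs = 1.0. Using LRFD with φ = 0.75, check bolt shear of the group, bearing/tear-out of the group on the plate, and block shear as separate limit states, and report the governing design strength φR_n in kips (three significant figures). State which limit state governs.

62.1 kips (bolt shear governs)

Bolt shear: A_b = π·0.625²/4 = 0.3068 in²; R_n = 54 × 0.3068 × 5 × 1 = 82.83 kips → 0.75 × 82.83 = 62.1 kips.
Bearing: edge l_c = 0.5312, r_n = 25.9 kips; interior l_c = 1.062, r_n = 51.8 kips; R_n = 25.9 + 4·51.8 = 233.1 kips → 175 kips.
Block shear: A_gv = 4.922, A_nv = 2.812, A_nt = 0.3125 in²; R_n = min(0.6F_uA_nv, 0.6F_yA_gv) + U_bs·F_u·A_nt = 130 kips → 97.5 kips.
Bolt shear governs: 62.1 kips.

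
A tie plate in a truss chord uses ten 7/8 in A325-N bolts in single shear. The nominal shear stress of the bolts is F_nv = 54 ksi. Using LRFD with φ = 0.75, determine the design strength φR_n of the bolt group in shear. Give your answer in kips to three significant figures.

A_b = π × 0.875² / 4 = 0.6013 in².
R_n = F_nv · A_b · n · n_s = 54 × 0.6013 × 10 × 1 = 324.7 kips.
Design strength φR_n = 0.75 × 324.7 = 244 kips.

244 kips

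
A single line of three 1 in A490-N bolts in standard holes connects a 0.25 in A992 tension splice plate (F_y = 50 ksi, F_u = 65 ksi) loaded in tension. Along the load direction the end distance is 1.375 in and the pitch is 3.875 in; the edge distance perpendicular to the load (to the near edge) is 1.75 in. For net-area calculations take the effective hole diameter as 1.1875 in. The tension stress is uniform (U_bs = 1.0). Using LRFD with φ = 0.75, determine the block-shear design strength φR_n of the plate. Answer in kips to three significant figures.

59.1 kips

Shear plane L_v = 1.375 + 2·3.875 = 9.125 in; A_gv = 9.125 × 0.25 = 2.281 in².
A_nv = (9.125 − 2.5·1.1875) × 0.25 = 1.539 in².
A_nt = (1.75 − 0.5·1.1875) × 0.25 = 0.2891 in².
0.6 F_u A_nv = 60.02 kips; 0.6 F_y A_gv = 68.44 kips → shear rupture governs the shear term.
R_n = 60.02 + 1.0 × 65 × 0.2891 = 78.81 kips.
Design strength φR_n = 0.75 × 78.81 = 59.1 kips.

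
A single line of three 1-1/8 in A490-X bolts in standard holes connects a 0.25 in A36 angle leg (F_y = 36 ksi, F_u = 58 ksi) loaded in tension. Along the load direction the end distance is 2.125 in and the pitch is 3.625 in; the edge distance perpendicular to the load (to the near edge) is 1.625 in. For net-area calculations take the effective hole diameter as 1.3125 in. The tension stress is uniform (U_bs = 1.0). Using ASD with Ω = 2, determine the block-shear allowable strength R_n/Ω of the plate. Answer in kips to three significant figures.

Shear plane L_v = 2.125 + 2·3.625 = 9.375 in; A_gv = 9.375 × 0.25 = 2.344 in².
A_nv = (9.375 − 2.5·1.3125) × 0.25 = 1.523 in².
A_nt = (1.625 − 0.5·1.3125) × 0.25 = 0.2422 in².
0.6 F_u A_nv = 53.02 kips; 0.6 F_y A_gv = 50.62 kips → shear yielding governs the shear term.
R_n = 50.62 + 1.0 × 58 × 0.2422 = 64.67 kips.
Allowable strength R_n/Ω = 64.67 / 2 = 32.3 kips.

32.3 kips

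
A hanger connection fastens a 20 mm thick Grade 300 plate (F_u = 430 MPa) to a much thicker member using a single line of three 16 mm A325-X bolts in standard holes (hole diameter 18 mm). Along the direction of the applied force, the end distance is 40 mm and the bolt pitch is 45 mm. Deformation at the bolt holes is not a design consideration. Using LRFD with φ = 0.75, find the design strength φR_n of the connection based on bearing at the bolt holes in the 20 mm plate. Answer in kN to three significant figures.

Per bolt r_n = 1.5 l_c t F_u ≤ 3.0 d t F_u; upper limit = 3.0 × 16 × 20 × 430 / 1000 = 412.8 kN.
Edge bolt: l_c = 40 − 18/2 = 31 mm → 1.5 × 31 × 20 × 430 / 1000 = 399.9 → r_n = 399.9 kN.
Interior bolts: l_c = 45 − 18 = 27 mm → 1.5 × 27 × 20 × 430 / 1000 = 348.3 → r_n = 348.3 kN.
R_n = 1 × 399.9 + 2 × 348.3 = 1096 kN.
Design strength φR_n = 0.75 × 1096 = 822 kN.

822 kN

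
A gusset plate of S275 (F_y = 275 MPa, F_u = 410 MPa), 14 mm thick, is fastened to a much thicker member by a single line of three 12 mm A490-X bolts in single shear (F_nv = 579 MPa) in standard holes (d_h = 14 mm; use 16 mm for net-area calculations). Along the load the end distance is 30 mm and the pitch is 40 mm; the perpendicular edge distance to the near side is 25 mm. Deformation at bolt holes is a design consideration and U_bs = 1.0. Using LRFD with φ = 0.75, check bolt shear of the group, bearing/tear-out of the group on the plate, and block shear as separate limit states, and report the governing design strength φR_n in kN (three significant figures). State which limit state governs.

147 kN (bolt shear governs)

Bolt shear: A_b = π·12²/4 = 113.1 mm²; R_n = 579 × 113.1 × 3 × 1 / 1000 = 196.5 kN → 0.75 × 196.5 = 147 kN.
Bearing: edge l_c = 23, r_n = 158.4 kN; interior l_c = 26, r_n = 165.3 kN; R_n = 158.4 + 2·165.3 = 489 kN → 367 kN.
Block shear: A_gv = 1540, A_nv = 980, A_nt = 238 mm²; R_n = min(0.6F_uA_nv, 0.6F_yA_gv) + U_bs·F_u·A_nt = 338.7 kN → 254 kN.
Bolt shear governs: 147 kN.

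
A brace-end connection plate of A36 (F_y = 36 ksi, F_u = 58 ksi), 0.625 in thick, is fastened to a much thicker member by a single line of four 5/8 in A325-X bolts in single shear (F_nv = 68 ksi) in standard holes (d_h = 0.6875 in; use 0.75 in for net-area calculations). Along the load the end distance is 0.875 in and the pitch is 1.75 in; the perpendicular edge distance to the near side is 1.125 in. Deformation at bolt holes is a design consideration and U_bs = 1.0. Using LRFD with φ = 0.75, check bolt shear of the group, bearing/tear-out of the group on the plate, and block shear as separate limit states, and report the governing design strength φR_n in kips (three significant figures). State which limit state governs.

Bolt shear: A_b = π·0.625²/4 = 0.3068 in²; R_n = 68 × 0.3068 × 4 × 1 = 83.45 kips → 0.75 × 83.45 = 62.6 kips.
Bearing: edge l_c = 0.5312, r_n = 23.11 kips; interior l_c = 1.062, r_n = 46.22 kips; R_n = 23.11 + 3·46.22 = 161.8 kips → 121 kips.
Block shear: A_gv = 3.828, A_nv = 2.188, A_nt = 0.4688 in²; R_n = min(0.6F_uA_nv, 0.6F_yA_gv) + U_bs·F_u·A_nt = 103.3 kips → 77.5 kips.
Bolt shear governs: 62.6 kips.

62.6 kips (bolt shear governs)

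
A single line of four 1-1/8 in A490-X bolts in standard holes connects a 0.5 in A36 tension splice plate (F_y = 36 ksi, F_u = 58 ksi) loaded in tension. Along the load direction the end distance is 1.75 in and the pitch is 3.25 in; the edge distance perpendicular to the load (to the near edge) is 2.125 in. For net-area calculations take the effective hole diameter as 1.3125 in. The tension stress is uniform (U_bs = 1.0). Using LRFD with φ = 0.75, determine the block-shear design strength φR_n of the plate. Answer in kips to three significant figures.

122 kips

Shear plane L_v = 1.75 + 3·3.25 = 11.5 in; A_gv = 11.5 × 0.5 = 5.75 in².
A_nv = (11.5 − 3.5·1.3125) × 0.5 = 3.453 in².
A_nt = (2.125 − 0.5·1.3125) × 0.5 = 0.7344 in².
0.6 F_u A_nv = 120.2 kips; 0.6 F_y A_gv = 124.2 kips → shear rupture governs the shear term.
R_n = 120.2 + 1.0 × 58 × 0.7344 = 162.8 kips.
Design strength φR_n = 0.75 × 162.8 = 122 kips.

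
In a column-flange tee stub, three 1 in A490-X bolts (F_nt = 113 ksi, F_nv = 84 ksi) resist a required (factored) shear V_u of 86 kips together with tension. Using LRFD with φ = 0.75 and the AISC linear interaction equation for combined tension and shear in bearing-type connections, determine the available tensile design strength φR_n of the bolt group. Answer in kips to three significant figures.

A_b = π·1²/4 = 0.7854 in²; f_rv = 86 / (3 × 0.7854) = 36.5 ksi.
F'_nt = 1.3 F_nt − (F_nt / φF_nv) f_rv = 1.3·113 − (113/(0.75·84))·36.5 = 81.43 ksi, capped at F_nt → F'_nt = 81.43 ksi.
R_n = F'_nt · A_b · n = 81.43 × 0.7854 × 3 = 191.9 kips.
Design strength φR_n = 0.75 × 191.9 = 144 kips.

144 kips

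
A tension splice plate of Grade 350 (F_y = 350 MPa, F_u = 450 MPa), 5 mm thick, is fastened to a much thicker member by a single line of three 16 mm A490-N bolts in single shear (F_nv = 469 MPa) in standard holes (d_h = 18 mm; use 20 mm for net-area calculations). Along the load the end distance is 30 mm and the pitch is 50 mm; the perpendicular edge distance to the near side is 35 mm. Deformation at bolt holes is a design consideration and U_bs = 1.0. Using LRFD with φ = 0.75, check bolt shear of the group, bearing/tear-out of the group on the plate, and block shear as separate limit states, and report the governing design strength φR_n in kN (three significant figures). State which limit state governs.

123 kN (block shear governs)

Bolt shear: A_b = π·16²/4 = 201.1 mm²; R_n = 469 × 201.1 × 3 × 1 / 1000 = 282.9 kN → 0.75 × 282.9 = 212 kN.
Bearing: edge l_c = 21, r_n = 56.7 kN; interior l_c = 32, r_n = 86.4 kN; R_n = 56.7 + 2·86.4 = 229.5 kN → 172 kN.
Block shear: A_gv = 650, A_nv = 400, A_nt = 125 mm²; R_n = min(0.6F_uA_nv, 0.6F_yA_gv) + U_bs·F_u·A_nt = 164.2 kN → 123 kN.
Block shear governs: 123 kN.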